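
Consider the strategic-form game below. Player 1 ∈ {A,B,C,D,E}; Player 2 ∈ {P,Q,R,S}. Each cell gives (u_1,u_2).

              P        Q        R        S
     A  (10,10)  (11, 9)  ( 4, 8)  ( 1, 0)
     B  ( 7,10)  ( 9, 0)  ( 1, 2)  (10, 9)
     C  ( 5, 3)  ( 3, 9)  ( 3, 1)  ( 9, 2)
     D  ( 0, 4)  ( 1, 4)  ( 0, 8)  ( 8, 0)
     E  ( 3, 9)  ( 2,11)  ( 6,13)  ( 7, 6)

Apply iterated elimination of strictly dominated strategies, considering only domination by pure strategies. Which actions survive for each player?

P1 drop D (B beats it: P:7>0 Q:9>1 R:1>0 S:10>8)
P2 drop S (P beats it: A:10>0 B:10>9 C:3>2 E:9>6)
P1 drop B (A beats it: P:10>7 Q:11>9 R:4>1)
P1 drop C (A beats it: P:10>5 Q:11>3 R:4>3)
P1→{A,E} P2→{P,Q,R}

Survivors P1:{A,E} P2:{P,Q,R}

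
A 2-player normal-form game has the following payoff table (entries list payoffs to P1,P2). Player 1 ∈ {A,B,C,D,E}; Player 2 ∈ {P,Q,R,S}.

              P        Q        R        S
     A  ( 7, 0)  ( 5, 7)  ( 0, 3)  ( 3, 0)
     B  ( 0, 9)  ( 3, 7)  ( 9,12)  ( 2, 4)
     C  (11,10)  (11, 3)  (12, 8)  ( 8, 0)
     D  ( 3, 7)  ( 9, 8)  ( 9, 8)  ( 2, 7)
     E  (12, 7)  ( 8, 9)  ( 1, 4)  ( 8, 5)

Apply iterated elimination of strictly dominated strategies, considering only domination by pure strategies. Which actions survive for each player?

P1 drop A (C beats it: P:11>7 Q:11>5 R:12>0 S:8>3)
P1 drop B (C beats it: P:11>0 Q:11>3 R:12>9 S:8>2)
P1 drop D (C beats it: P:11>3 Q:11>9 R:12>9 S:8>2)
P2 drop R (P beats it: C:10>8 E:7>4)
P2 drop S (P beats it: C:10>0 E:7>5)
P1→{C,E} P2→{P,Q}

Survivors P1:{C,E} P2:{P,Q}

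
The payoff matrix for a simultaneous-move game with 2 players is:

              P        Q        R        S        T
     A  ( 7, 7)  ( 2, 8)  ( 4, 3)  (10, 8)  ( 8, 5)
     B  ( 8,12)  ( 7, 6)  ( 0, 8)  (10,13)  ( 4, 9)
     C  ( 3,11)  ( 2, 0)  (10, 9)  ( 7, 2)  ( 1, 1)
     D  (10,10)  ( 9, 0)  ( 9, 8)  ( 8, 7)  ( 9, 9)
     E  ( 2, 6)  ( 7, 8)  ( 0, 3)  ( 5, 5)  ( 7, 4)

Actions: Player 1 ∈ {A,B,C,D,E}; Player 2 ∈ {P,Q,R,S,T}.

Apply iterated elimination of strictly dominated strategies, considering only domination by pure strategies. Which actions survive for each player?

P1 drop E (D beats it: P:10>2 Q:9>7 R:9>0 S:8>5 T:9>7)
P2 drop R (P beats it: A:7>3 B:12>8 C:11>9 D:10>8)
P1 drop C (B beats it: P:8>3 Q:7>2 S:10>7 T:4>1)
P2 drop T (P beats it: A:7>5 B:12>9 D:10>9)
P1→{A,B,D} P2→{P,Q,S}

IESDS → P1:{A,B,D} P2:{P,Q,S}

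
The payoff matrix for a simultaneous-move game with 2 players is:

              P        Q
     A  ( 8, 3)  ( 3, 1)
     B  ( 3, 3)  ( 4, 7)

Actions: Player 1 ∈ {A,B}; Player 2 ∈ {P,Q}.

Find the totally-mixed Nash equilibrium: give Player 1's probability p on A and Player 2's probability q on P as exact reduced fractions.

P1 indiff ⇒ q·8+(1-q)·3 = q·3+(1-q)·4 ⇒ q(5) = (1-q)(1) ⇒ q = 1/6
P2 indiff ⇒ p·3+(1-p)·3 = p·1+(1-p)·7 ⇒ p(2) = (1-p)(4) ⇒ p = 2/3

P1 mixes 2/3 on A; P2 mixes 1/6 on P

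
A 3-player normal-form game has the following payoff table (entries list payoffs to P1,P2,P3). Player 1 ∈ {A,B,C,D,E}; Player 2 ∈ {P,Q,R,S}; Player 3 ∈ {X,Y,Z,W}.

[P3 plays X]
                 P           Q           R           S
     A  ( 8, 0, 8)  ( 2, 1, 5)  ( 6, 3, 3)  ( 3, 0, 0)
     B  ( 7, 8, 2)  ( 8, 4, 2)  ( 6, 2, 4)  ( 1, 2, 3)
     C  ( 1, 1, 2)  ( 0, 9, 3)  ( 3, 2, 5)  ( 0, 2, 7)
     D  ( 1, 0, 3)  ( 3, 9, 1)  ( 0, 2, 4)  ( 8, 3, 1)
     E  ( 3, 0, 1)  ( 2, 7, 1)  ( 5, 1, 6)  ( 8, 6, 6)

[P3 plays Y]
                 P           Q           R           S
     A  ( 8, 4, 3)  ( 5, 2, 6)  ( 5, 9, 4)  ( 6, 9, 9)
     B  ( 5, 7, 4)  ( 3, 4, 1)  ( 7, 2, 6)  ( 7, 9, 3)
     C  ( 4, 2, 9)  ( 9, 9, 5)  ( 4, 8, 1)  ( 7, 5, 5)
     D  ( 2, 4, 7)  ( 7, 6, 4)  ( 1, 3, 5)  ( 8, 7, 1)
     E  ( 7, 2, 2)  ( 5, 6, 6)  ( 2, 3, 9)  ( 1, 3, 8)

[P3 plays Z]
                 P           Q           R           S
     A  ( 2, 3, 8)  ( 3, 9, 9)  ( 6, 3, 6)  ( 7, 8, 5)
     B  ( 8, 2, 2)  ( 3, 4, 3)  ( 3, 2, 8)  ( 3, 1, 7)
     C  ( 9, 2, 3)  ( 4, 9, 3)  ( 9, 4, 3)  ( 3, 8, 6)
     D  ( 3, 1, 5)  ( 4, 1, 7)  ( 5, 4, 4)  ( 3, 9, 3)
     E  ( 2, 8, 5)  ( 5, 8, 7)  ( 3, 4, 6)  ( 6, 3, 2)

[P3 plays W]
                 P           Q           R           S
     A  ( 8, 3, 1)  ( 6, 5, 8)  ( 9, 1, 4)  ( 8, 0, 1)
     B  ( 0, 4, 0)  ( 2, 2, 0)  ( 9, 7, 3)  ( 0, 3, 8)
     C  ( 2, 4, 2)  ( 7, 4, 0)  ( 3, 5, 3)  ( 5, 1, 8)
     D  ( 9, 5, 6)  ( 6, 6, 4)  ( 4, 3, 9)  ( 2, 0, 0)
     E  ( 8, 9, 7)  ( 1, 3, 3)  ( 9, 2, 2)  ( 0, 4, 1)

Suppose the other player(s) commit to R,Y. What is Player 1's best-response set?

u_1(A vs R,Y) = 5
u_1(B vs R,Y) = 7
u_1(C vs R,Y) = 4
u_1(D vs R,Y) = 1
u_1(E vs R,Y) = 2
max payoff 7 at {B}

argmax u_1 = {B}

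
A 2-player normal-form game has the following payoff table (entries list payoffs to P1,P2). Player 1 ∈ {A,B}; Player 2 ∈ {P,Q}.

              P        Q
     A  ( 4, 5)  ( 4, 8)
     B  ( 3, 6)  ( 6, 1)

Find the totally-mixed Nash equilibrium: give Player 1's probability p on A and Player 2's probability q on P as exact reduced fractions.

P1 mixes 5/8 on A; P2 mixes 2/3 on P

P1 indiff ⇒ q·4+(1-q)·4 = q·3+(1-q)·6 ⇒ q(1) = (1-q)(2) ⇒ q = 2/3
P2 indiff ⇒ p·5+(1-p)·6 = p·8+(1-p)·1 ⇒ p(-3) = (1-p)(-5) ⇒ p = 5/8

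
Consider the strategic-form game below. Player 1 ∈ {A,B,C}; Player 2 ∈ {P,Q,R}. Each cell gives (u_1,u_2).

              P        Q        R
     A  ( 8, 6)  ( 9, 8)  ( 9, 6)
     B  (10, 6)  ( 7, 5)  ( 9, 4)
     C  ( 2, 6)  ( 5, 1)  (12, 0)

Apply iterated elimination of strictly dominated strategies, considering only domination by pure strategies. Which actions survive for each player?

Survivors P1:{A,B} P2:{P,Q}

P2 drop R (Q beats it: A:8>6 B:5>4 C:1>0)
P1 drop C (A beats it: P:8>2 Q:9>5)
P1→{A,B} P2→{P,Q}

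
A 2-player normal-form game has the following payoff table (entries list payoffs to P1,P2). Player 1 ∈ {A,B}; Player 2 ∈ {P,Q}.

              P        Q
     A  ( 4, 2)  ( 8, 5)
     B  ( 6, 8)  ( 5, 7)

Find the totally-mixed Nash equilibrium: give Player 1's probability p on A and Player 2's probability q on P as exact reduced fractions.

(p,q) = (1/4, 3/5)

P1 indiff ⇒ q·4+(1-q)·8 = q·6+(1-q)·5 ⇒ q(-2) = (1-q)(-3) ⇒ q = 3/5
P2 indiff ⇒ p·2+(1-p)·8 = p·5+(1-p)·7 ⇒ p(-3) = (1-p)(-1) ⇒ p = 1/4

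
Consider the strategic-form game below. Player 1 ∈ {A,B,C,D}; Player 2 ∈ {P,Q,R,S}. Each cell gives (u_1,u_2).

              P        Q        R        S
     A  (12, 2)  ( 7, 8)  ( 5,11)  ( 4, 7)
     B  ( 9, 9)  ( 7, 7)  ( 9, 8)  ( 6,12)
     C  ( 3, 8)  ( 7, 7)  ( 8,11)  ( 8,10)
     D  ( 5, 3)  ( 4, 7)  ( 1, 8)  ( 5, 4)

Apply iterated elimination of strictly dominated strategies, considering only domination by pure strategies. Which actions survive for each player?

Survivors P1:{B,C} P2:{R,S}

P1 drop D (B beats it: P:9>5 Q:7>4 R:9>1 S:6>5)
P2 drop P (S beats it: A:7>2 B:12>9 C:10>8)
P2 drop Q (R beats it: A:11>8 B:8>7 C:11>7)
P1 drop A (B beats it: R:9>5 S:6>4)
P1→{B,C} P2→{R,S}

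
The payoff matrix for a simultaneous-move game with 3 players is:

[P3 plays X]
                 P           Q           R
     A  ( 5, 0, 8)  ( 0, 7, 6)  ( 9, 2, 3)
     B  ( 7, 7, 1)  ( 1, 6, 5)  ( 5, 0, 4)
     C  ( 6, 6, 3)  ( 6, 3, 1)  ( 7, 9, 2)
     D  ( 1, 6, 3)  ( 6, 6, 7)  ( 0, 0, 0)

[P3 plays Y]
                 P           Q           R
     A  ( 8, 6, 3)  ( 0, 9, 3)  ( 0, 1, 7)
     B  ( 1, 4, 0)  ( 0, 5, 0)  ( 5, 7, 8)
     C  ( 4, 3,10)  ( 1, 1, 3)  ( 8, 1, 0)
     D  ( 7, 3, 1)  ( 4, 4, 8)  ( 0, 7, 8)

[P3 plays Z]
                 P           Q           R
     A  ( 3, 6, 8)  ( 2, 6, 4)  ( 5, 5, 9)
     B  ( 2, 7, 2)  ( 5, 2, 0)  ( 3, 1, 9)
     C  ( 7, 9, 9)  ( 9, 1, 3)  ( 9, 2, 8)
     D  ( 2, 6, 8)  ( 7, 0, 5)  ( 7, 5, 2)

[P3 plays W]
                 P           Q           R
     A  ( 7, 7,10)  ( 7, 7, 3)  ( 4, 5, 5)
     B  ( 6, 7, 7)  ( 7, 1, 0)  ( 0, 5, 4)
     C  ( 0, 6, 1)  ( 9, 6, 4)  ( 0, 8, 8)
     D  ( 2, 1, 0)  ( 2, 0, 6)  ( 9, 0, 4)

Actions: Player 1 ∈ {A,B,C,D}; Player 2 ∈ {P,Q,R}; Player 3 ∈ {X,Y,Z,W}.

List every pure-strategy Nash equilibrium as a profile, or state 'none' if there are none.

Nash profiles: (A,P,W)

(A,P,X): not NE [P1→B gives 7>5; P2→Q gives 7>0; P3→W gives 10>8]
(A,P,Y): not NE [P2→Q gives 9>6; P3→W gives 10>3]
(A,P,Z): not NE [P1→C gives 7>3; P3→W gives 10>8]
(A,P,W): NE
(A,Q,X): not NE [P1→D gives 6>0]
(A,Q,Y): not NE [P1→D gives 4>0; P3→X gives 6>3]
(A,Q,Z): not NE [P1→C gives 9>2; P3→X gives 6>4]
(A,Q,W): not NE [P1→C gives 9>7; P3→X gives 6>3]
(A,R,X): not NE [P2→Q gives 7>2; P3→Z gives 9>3]
(A,R,Y): not NE [P1→C gives 8>0; P2→Q gives 9>1; P3→Z gives 9>7]
(A,R,Z): not NE [P1→C gives 9>5; P2→Q gives 6>5]
(A,R,W): not NE [P1→D gives 9>4; P2→Q gives 7>5; P3→Z gives 9>5]
(B,P,X): not NE [P3→W gives 7>1]
(B,P,Y): not NE [P1→A gives 8>1; P2→R gives 7>4; P3→W gives 7>0]
(B,P,Z): not NE [P1→C gives 7>2; P3→W gives 7>2]
(B,P,W): not NE [P1→A gives 7>6]
(B,Q,X): not NE [P1→D gives 6>1; P2→P gives 7>6]
(B,Q,Y): not NE [P1→D gives 4>0; P2→R gives 7>5; P3→X gives 5>0]
(B,Q,Z): not NE [P1→C gives 9>5; P2→P gives 7>2; P3→X gives 5>0]
(B,Q,W): not NE [P1→C gives 9>7; P2→P gives 7>1; P3→X gives 5>0]
(B,R,X): not NE [P1→A gives 9>5; P2→P gives 7>0; P3→Z gives 9>4]
(B,R,Y): not NE [P1→C gives 8>5; P3→Z gives 9>8]
(B,R,Z): not NE [P1→C gives 9>3; P2→P gives 7>1]
(B,R,W): not NE [P1→D gives 9>0; P2→P gives 7>5; P3→Z gives 9>4]
(C,P,X): not NE [P1→B gives 7>6; P2→R gives 9>6; P3→Y gives 10>3]
(C,P,Y): not NE [P1→A gives 8>4]
(C,P,Z): not NE [P3→Y gives 10>9]
(C,P,W): not NE [P1→A gives 7>0; P2→R gives 8>6; P3→Y gives 10>1]
(C,Q,X): not NE [P2→R gives 9>3; P3→W gives 4>1]
(C,Q,Y): not NE [P1→D gives 4>1; P2→P gives 3>1; P3→W gives 4>3]
(C,Q,Z): not NE [P2→P gives 9>1; P3→W gives 4>3]
(C,Q,W): not NE [P2→R gives 8>6]
(C,R,X): not NE [P1→A gives 9>7; P3→W gives 8>2]
(C,R,Y): not NE [P2→P gives 3>1; P3→W gives 8>0]
(C,R,Z): not NE [P2→P gives 9>2]
(C,R,W): not NE [P1→D gives 9>0]
(D,P,X): not NE [P1→B gives 7>1; P3→Z gives 8>3]
(D,P,Y): not NE [P1→A gives 8>7; P2→R gives 7>3; P3→Z gives 8>1]
(D,P,Z): not NE [P1→C gives 7>2]
(D,P,W): not NE [P1→A gives 7>2; P3→Z gives 8>0]
(D,Q,X): not NE [P3→Y gives 8>7]
(D,Q,Y): not NE [P2→R gives 7>4]
(D,Q,Z): not NE [P1→C gives 9>7; P2→P gives 6>0; P3→Y gives 8>5]
(D,Q,W): not NE [P1→C gives 9>2; P2→P gives 1>0; P3→Y gives 8>6]
(D,R,X): not NE [P1→A gives 9>0; P2→Q gives 6>0; P3→Y gives 8>0]
(D,R,Y): not NE [P1→C gives 8>0]
(D,R,Z): not NE [P1→C gives 9>7; P2→P gives 6>5; P3→Y gives 8>2]
(D,R,W): not NE [P2→P gives 1>0; P3→Y gives 8>4]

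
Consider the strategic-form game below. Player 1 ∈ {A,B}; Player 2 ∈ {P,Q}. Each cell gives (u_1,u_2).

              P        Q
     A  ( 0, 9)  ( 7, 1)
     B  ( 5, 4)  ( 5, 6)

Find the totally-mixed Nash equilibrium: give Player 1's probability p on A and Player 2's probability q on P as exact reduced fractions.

(p,q) = (1/5, 2/7)

P1 indiff ⇒ q·0+(1-q)·7 = q·5+(1-q)·5 ⇒ q(-5) = (1-q)(-2) ⇒ q = 2/7
P2 indiff ⇒ p·9+(1-p)·4 = p·1+(1-p)·6 ⇒ p(8) = (1-p)(2) ⇒ p = 1/5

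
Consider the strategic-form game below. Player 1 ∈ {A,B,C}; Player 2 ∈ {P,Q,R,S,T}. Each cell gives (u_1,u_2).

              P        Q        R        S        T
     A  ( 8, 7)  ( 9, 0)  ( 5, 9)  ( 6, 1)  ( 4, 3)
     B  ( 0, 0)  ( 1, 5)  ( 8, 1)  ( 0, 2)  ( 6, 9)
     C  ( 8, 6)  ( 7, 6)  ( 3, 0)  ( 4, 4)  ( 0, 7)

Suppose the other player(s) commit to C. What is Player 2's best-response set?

P2 best: {T}

u_2(P vs C) = 6
u_2(Q vs C) = 6
u_2(R vs C) = 0
u_2(S vs C) = 4
u_2(T vs C) = 7
max payoff 7 at {T}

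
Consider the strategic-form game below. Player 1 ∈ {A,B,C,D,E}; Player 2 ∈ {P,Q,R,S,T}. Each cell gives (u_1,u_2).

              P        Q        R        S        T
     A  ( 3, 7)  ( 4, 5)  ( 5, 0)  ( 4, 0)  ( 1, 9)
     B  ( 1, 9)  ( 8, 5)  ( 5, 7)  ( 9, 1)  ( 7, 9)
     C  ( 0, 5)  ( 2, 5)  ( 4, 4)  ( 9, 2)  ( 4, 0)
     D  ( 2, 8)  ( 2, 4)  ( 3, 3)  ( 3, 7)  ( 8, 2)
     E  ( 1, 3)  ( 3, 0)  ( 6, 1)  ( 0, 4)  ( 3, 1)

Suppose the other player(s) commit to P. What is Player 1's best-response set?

u_1(A vs P) = 3
u_1(B vs P) = 1
u_1(C vs P) = 0
u_1(D vs P) = 2
u_1(E vs P) = 1
max payoff 3 at {A}

BR_1 = {A}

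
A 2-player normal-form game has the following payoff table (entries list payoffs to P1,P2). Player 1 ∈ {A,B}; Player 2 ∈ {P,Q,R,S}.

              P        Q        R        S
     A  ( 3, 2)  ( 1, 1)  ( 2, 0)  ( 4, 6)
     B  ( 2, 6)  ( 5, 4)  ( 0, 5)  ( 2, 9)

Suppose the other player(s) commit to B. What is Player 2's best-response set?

u_2(P vs B) = 6
u_2(Q vs B) = 4
u_2(R vs B) = 5
u_2(S vs B) = 9
max payoff 9 at {S}

P2 best: {S}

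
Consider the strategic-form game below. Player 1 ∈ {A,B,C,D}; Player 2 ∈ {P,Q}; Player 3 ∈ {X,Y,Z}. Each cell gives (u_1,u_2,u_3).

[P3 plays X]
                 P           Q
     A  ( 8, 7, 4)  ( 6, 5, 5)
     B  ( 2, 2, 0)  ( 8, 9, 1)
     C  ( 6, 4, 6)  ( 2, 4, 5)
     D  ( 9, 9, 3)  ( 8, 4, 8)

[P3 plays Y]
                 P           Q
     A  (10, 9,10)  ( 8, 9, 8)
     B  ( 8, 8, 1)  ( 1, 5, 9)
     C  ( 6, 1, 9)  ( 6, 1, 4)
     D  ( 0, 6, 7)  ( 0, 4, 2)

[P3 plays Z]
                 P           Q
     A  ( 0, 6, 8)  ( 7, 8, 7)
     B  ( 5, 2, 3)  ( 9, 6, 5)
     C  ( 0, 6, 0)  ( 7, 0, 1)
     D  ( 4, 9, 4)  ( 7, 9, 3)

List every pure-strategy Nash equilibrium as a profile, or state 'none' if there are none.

PSNE = {(A,P,Y), (A,Q,Y)}

(A,P,X): not NE [P1→D gives 9>8; P3→Y gives 10>4]
(A,P,Y): NE
(A,P,Z): not NE [P1→B gives 5>0; P2→Q gives 8>6; P3→Y gives 10>8]
(A,Q,X): not NE [P1→D gives 8>6; P2→P gives 7>5; P3→Y gives 8>5]
(A,Q,Y): NE
(A,Q,Z): not NE [P1→B gives 9>7; P3→Y gives 8>7]
(B,P,X): not NE [P1→D gives 9>2; P2→Q gives 9>2; P3→Z gives 3>0]
(B,P,Y): not NE [P1→A gives 10>8; P3→Z gives 3>1]
(B,P,Z): not NE [P2→Q gives 6>2]
(B,Q,X): not NE [P3→Y gives 9>1]
(B,Q,Y): not NE [P1→A gives 8>1; P2→P gives 8>5]
(B,Q,Z): not NE [P3→Y gives 9>5]
(C,P,X): not NE [P1→D gives 9>6; P3→Y gives 9>6]
(C,P,Y): not NE [P1→A gives 10>6]
(C,P,Z): not NE [P1→B gives 5>0; P3→Y gives 9>0]
(C,Q,X): not NE [P1→D gives 8>2]
(C,Q,Y): not NE [P1→A gives 8>6; P3→X gives 5>4]
(C,Q,Z): not NE [P1→B gives 9>7; P2→P gives 6>0; P3→X gives 5>1]
(D,P,X): not NE [P3→Y gives 7>3]
(D,P,Y): not NE [P1→A gives 10>0]
(D,P,Z): not NE [P1→B gives 5>4; P3→Y gives 7>4]
(D,Q,X): not NE [P2→P gives 9>4]
(D,Q,Y): not NE [P1→A gives 8>0; P2→P gives 6>4; P3→X gives 8>2]
(D,Q,Z): not NE [P1→B gives 9>7; P3→X gives 8>3]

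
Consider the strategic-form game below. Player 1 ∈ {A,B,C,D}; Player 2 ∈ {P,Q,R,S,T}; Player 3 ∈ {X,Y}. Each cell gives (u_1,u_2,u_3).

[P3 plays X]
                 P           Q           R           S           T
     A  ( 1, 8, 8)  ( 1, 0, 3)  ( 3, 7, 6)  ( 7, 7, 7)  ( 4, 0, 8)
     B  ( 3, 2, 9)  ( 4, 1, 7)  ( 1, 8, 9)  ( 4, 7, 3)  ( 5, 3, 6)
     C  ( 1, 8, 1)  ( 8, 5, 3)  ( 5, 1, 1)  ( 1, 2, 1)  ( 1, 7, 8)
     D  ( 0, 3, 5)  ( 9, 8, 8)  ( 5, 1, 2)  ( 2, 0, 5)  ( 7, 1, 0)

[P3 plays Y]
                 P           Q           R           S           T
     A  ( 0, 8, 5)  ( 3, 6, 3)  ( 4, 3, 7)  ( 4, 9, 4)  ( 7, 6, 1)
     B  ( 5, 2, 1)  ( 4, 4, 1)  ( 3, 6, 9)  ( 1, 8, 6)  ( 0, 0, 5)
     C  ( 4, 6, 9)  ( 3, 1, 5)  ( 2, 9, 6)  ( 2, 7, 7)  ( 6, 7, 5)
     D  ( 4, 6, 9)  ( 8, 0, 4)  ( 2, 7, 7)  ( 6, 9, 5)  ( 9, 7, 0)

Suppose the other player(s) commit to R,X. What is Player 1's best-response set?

u_1(A vs R,X) = 3
u_1(B vs R,X) = 1
u_1(C vs R,X) = 5
u_1(D vs R,X) = 5
max payoff 5 at {C,D}

P1 best: {C,D}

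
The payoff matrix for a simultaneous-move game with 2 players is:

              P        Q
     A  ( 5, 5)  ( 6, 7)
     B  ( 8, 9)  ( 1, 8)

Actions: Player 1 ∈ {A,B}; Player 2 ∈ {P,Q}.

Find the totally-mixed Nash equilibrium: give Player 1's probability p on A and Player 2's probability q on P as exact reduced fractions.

(p,q) = (1/3, 5/8)

P1 indiff ⇒ q·5+(1-q)·6 = q·8+(1-q)·1 ⇒ q(-3) = (1-q)(-5) ⇒ q = 5/8
P2 indiff ⇒ p·5+(1-p)·9 = p·7+(1-p)·8 ⇒ p(-2) = (1-p)(-1) ⇒ p = 1/3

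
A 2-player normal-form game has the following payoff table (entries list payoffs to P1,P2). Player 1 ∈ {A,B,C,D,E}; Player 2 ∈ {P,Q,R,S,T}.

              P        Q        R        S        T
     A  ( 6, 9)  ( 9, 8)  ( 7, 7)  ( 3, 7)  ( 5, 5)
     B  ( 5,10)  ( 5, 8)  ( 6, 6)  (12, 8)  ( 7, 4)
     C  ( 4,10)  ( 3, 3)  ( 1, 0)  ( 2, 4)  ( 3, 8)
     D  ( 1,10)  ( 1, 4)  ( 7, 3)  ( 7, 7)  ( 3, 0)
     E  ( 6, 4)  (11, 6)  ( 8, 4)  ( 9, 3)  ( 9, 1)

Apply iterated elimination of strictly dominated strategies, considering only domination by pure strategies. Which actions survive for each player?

Survivors P1:{A,E} P2:{P,Q}

P1 drop C (A beats it: P:6>4 Q:9>3 R:7>1 S:3>2 T:5>3)
P1 drop D (E beats it: P:6>1 Q:11>1 R:8>7 S:9>7 T:9>3)
P2 drop R (Q beats it: A:8>7 B:8>6 E:6>4)
P2 drop S (P beats it: A:9>7 B:10>8 E:4>3)
P1 drop B (E beats it: P:6>5 Q:11>5 T:9>7)
P2 drop T (P beats it: A:9>5 E:4>1)
P1→{A,E} P2→{P,Q}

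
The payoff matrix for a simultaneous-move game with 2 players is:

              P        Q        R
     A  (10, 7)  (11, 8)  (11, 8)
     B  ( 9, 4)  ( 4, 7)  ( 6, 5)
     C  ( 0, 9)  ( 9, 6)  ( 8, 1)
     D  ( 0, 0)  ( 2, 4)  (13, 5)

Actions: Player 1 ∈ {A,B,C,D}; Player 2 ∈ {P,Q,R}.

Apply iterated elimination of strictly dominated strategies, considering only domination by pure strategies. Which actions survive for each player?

P1 drop B (A beats it: P:10>9 Q:11>4 R:11>6)
P1 drop C (A beats it: P:10>0 Q:11>9 R:11>8)
P2 drop P (Q beats it: A:8>7 D:4>0)
P1→{A,D} P2→{Q,R}

IESDS → P1:{A,D} P2:{Q,R}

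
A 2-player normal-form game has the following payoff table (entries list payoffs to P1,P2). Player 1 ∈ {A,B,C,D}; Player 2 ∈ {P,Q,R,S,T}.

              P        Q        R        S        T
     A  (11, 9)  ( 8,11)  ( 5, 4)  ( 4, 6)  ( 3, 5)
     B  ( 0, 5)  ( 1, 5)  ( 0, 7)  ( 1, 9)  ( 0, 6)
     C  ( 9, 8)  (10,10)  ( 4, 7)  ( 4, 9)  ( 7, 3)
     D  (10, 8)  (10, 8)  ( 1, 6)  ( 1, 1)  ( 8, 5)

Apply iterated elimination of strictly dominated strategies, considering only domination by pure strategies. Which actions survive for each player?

IESDS → P1:{A,C,D} P2:{P,Q}

P1 drop B (A beats it: P:11>0 Q:8>1 R:5>0 S:4>1 T:3>0)
P2 drop R (P beats it: A:9>4 C:8>7 D:8>6)
P2 drop S (Q beats it: A:11>6 C:10>9 D:8>1)
P2 drop T (P beats it: A:9>5 C:8>3 D:8>5)
P1→{A,C,D} P2→{P,Q}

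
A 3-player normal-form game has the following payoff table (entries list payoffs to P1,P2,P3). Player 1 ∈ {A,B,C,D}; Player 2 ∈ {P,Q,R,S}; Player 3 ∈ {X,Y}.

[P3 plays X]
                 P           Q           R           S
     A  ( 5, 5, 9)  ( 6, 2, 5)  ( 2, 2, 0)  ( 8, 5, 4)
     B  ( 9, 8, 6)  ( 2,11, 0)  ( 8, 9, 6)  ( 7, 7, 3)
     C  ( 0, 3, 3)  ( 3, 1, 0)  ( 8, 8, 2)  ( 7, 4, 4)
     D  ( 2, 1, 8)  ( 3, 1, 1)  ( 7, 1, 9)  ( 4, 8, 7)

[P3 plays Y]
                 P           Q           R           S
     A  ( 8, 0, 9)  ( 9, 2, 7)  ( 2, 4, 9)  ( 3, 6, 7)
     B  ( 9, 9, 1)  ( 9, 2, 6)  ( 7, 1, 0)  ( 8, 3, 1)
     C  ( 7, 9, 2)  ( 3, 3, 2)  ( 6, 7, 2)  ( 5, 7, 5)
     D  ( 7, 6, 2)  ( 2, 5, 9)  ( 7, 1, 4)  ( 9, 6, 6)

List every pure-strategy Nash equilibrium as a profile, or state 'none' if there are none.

Nash profiles: (C,R,X)

(A,P,X): not NE [P1→B gives 9>5]
(A,P,Y): not NE [P1→B gives 9>8; P2→S gives 6>0]
(A,Q,X): not NE [P2→S gives 5>2; P3→Y gives 7>5]
(A,Q,Y): not NE [P2→S gives 6>2]
(A,R,X): not NE [P1→C gives 8>2; P2→S gives 5>2; P3→Y gives 9>0]
(A,R,Y): not NE [P1→D gives 7>2; P2→S gives 6>4]
(A,S,X): not NE [P3→Y gives 7>4]
(A,S,Y): not NE [P1→D gives 9>3]
(B,P,X): not NE [P2→Q gives 11>8]
(B,P,Y): not NE [P3→X gives 6>1]
(B,Q,X): not NE [P1→A gives 6>2; P3→Y gives 6>0]
(B,Q,Y): not NE [P2→P gives 9>2]
(B,R,X): not NE [P2→Q gives 11>9]
(B,R,Y): not NE [P2→P gives 9>1; P3→X gives 6>0]
(B,S,X): not NE [P1→A gives 8>7; P2→Q gives 11>7]
(B,S,Y): not NE [P1→D gives 9>8; P2→P gives 9>3; P3→X gives 3>1]
(C,P,X): not NE [P1→B gives 9>0; P2→R gives 8>3]
(C,P,Y): not NE [P1→B gives 9>7; P3→X gives 3>2]
(C,Q,X): not NE [P1→A gives 6>3; P2→R gives 8>1; P3→Y gives 2>0]
(C,Q,Y): not NE [P1→B gives 9>3; P2→P gives 9>3]
(C,R,X): NE
(C,R,Y): not NE [P1→D gives 7>6; P2→P gives 9>7]
(C,S,X): not NE [P1→A gives 8>7; P2→R gives 8>4; P3→Y gives 5>4]
(C,S,Y): not NE [P1→D gives 9>5; P2→P gives 9>7]
(D,P,X): not NE [P1→B gives 9>2; P2→S gives 8>1]
(D,P,Y): not NE [P1→B gives 9>7; P3→X gives 8>2]
(D,Q,X): not NE [P1→A gives 6>3; P2→S gives 8>1; P3→Y gives 9>1]
(D,Q,Y): not NE [P1→B gives 9>2; P2→S gives 6>5]
(D,R,X): not NE [P1→C gives 8>7; P2→S gives 8>1]
(D,R,Y): not NE [P2→S gives 6>1; P3→X gives 9>4]
(D,S,X): not NE [P1→A gives 8>4]
(D,S,Y): not NE [P3→X gives 7>6]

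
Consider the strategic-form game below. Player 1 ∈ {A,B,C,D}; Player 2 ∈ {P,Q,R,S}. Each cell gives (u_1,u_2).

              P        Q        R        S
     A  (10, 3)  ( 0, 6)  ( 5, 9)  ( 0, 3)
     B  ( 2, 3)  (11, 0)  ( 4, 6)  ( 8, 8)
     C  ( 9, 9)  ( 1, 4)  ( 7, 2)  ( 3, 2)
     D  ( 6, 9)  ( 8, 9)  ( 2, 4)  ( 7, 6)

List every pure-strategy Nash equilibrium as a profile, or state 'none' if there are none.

(A,P): not NE [P2→R gives 9>3]
(A,Q): not NE [P1→B gives 11>0; P2→R gives 9>6]
(A,R): not NE [P1→C gives 7>5]
(A,S): not NE [P1→B gives 8>0; P2→R gives 9>3]
(B,P): not NE [P1→A gives 10>2; P2→S gives 8>3]
(B,Q): not NE [P2→S gives 8>0]
(B,R): not NE [P1→C gives 7>4; P2→S gives 8>6]
(B,S): NE
(C,P): not NE [P1→A gives 10>9]
(C,Q): not NE [P1→B gives 11>1; P2→P gives 9>4]
(C,R): not NE [P2→P gives 9>2]
(C,S): not NE [P1→B gives 8>3; P2→P gives 9>2]
(D,P): not NE [P1→A gives 10>6]
(D,Q): not NE [P1→B gives 11>8]
(D,R): not NE [P1→C gives 7>2; P2→Q gives 9>4]
(D,S): not NE [P1→B gives 8>7; P2→Q gives 9>6]

Nash profiles: (B,S)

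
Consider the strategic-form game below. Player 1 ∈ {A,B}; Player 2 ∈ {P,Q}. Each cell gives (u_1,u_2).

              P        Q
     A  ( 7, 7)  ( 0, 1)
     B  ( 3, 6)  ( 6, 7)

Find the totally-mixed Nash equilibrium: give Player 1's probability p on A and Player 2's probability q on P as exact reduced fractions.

P1 indiff ⇒ q·7+(1-q)·0 = q·3+(1-q)·6 ⇒ q(4) = (1-q)(6) ⇒ q = 3/5
P2 indiff ⇒ p·7+(1-p)·6 = p·1+(1-p)·7 ⇒ p(6) = (1-p)(1) ⇒ p = 1/7

(p,q) = (1/7, 3/5)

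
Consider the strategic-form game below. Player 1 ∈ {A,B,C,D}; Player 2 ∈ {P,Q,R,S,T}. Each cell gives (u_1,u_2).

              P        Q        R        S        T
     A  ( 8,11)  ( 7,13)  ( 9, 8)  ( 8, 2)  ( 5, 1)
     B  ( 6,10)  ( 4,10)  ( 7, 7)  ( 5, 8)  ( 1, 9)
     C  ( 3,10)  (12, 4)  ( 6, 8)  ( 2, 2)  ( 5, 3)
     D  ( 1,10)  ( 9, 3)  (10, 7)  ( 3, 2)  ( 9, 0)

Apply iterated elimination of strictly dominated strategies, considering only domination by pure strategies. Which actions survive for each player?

P1 drop B (A beats it: P:8>6 Q:7>4 R:9>7 S:8>5 T:5>1)
P2 drop R (P beats it: A:11>8 C:10>8 D:10>7)
P2 drop S (P beats it: A:11>2 C:10>2 D:10>2)
P2 drop T (P beats it: A:11>1 C:10>3 D:10>0)
P1 drop D (C beats it: P:3>1 Q:12>9)
P1→{A,C} P2→{P,Q}

Remaining: P1:{A,C} P2:{P,Q}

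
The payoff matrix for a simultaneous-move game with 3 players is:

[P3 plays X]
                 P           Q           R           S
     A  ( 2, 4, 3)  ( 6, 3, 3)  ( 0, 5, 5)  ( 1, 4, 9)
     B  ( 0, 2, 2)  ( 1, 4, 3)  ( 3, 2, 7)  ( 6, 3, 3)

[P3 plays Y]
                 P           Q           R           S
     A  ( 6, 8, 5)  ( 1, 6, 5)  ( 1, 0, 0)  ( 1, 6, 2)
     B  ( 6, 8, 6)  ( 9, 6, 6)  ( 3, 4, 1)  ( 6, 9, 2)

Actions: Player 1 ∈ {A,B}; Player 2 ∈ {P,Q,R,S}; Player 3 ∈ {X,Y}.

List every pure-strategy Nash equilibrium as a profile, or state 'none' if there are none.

PSNE = {(A,P,Y)}

(A,P,X): not NE [P2→R gives 5>4; P3→Y gives 5>3]
(A,P,Y): NE
(A,Q,X): not NE [P2→R gives 5>3; P3→Y gives 5>3]
(A,Q,Y): not NE [P1→B gives 9>1; P2→P gives 8>6]
(A,R,X): not NE [P1→B gives 3>0]
(A,R,Y): not NE [P1→B gives 3>1; P2→P gives 8>0; P3→X gives 5>0]
(A,S,X): not NE [P1→B gives 6>1; P2→R gives 5>4]
(A,S,Y): not NE [P1→B gives 6>1; P2→P gives 8>6; P3→X gives 9>2]
(B,P,X): not NE [P1→A gives 2>0; P2→Q gives 4>2; P3→Y gives 6>2]
(B,P,Y): not NE [P2→S gives 9>8]
(B,Q,X): not NE [P1→A gives 6>1; P3→Y gives 6>3]
(B,Q,Y): not NE [P2→S gives 9>6]
(B,R,X): not NE [P2→Q gives 4>2]
(B,R,Y): not NE [P2→S gives 9>4; P3→X gives 7>1]
(B,S,X): not NE [P2→Q gives 4>3]
(B,S,Y): not NE [P3→X gives 3>2]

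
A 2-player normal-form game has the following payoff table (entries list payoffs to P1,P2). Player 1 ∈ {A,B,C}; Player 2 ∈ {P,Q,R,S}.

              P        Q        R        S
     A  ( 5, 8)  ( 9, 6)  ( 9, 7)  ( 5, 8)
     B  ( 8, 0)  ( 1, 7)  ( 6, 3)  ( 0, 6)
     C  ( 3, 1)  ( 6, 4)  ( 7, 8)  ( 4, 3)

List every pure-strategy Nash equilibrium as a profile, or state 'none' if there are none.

NE set: (A,S)

(A,P): not NE [P1→B gives 8>5]
(A,Q): not NE [P2→S gives 8>6]
(A,R): not NE [P2→S gives 8>7]
(A,S): NE
(B,P): not NE [P2→Q gives 7>0]
(B,Q): not NE [P1→A gives 9>1]
(B,R): not NE [P1→A gives 9>6; P2→Q gives 7>3]
(B,S): not NE [P1→A gives 5>0; P2→Q gives 7>6]
(C,P): not NE [P1→B gives 8>3; P2→R gives 8>1]
(C,Q): not NE [P1→A gives 9>6; P2→R gives 8>4]
(C,R): not NE [P1→A gives 9>7]
(C,S): not NE [P1→A gives 5>4; P2→R gives 8>3]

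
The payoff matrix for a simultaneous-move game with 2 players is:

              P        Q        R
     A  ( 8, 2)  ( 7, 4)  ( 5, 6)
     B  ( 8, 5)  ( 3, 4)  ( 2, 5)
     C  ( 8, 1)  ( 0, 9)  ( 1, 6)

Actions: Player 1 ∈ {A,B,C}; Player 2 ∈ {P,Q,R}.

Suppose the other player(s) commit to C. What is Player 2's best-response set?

P2 best: {Q}

u_2(P vs C) = 1
u_2(Q vs C) = 9
u_2(R vs C) = 6
max payoff 9 at {Q}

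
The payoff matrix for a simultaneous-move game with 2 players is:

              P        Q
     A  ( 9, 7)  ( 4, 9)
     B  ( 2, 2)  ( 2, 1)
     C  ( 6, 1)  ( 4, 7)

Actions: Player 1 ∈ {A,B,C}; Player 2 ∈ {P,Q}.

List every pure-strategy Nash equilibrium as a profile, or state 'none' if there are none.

PSNE = {(A,Q), (C,Q)}

(A,P): not NE [P2→Q gives 9>7]
(A,Q): NE
(B,P): not NE [P1→A gives 9>2]
(B,Q): not NE [P1→C gives 4>2; P2→P gives 2>1]
(C,P): not NE [P1→A gives 9>6; P2→Q gives 7>1]
(C,Q): NE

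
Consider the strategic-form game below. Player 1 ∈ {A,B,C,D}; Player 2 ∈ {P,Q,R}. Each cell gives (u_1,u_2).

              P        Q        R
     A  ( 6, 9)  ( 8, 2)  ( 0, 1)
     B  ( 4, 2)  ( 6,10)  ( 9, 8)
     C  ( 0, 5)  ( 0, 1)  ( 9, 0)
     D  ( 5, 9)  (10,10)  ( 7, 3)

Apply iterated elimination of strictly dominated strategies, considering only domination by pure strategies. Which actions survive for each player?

P2 drop R (Q beats it: A:2>1 B:10>8 C:1>0 D:10>3)
P1 drop B (A beats it: P:6>4 Q:8>6)
P1 drop C (A beats it: P:6>0 Q:8>0)
P1→{A,D} P2→{P,Q}

Survivors P1:{A,D} P2:{P,Q}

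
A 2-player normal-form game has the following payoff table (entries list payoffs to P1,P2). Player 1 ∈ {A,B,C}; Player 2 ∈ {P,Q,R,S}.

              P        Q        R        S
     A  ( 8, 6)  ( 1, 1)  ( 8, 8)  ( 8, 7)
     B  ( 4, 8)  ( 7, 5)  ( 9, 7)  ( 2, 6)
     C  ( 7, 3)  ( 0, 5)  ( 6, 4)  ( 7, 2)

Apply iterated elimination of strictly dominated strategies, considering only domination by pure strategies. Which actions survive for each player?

IESDS → P1:{A,B} P2:{P,R}

P1 drop C (A beats it: P:8>7 Q:1>0 R:8>6 S:8>7)
P2 drop Q (P beats it: A:6>1 B:8>5)
P2 drop S (R beats it: A:8>7 B:7>6)
P1→{A,B} P2→{P,R}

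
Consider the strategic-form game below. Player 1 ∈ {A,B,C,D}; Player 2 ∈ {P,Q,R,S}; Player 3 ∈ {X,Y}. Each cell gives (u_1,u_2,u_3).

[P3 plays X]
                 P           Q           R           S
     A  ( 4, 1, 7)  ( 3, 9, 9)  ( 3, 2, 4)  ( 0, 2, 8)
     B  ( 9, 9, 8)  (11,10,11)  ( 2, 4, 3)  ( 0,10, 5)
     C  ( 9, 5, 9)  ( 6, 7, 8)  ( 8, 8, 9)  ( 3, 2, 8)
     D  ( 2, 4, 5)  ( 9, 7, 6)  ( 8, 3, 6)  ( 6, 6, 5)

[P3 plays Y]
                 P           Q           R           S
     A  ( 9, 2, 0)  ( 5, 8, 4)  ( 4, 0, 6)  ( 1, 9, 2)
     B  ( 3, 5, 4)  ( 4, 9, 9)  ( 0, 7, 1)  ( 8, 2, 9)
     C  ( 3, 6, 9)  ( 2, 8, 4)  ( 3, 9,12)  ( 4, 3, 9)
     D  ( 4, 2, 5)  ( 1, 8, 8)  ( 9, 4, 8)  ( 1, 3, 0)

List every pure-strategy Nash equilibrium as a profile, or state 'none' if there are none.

(A,P,X): not NE [P1→C gives 9>4; P2→Q gives 9>1]
(A,P,Y): not NE [P2→S gives 9>2; P3→X gives 7>0]
(A,Q,X): not NE [P1→B gives 11>3]
(A,Q,Y): not NE [P2→S gives 9>8; P3→X gives 9>4]
(A,R,X): not NE [P1→D gives 8>3; P2→Q gives 9>2; P3→Y gives 6>4]
(A,R,Y): not NE [P1→D gives 9>4; P2→S gives 9>0]
(A,S,X): not NE [P1→D gives 6>0; P2→Q gives 9>2]
(A,S,Y): not NE [P1→B gives 8>1; P3→X gives 8>2]
(B,P,X): not NE [P2→S gives 10>9]
(B,P,Y): not NE [P1→A gives 9>3; P2→Q gives 9>5; P3→X gives 8>4]
(B,Q,X): NE
(B,Q,Y): not NE [P1→A gives 5>4; P3→X gives 11>9]
(B,R,X): not NE [P1→D gives 8>2; P2→S gives 10>4]
(B,R,Y): not NE [P1→D gives 9>0; P2→Q gives 9>7; P3→X gives 3>1]
(B,S,X): not NE [P1→D gives 6>0; P3→Y gives 9>5]
(B,S,Y): not NE [P2→Q gives 9>2]
(C,P,X): not NE [P2→R gives 8>5]
(C,P,Y): not NE [P1→A gives 9>3; P2→R gives 9>6]
(C,Q,X): not NE [P1→B gives 11>6; P2→R gives 8>7]
(C,Q,Y): not NE [P1→A gives 5>2; P2→R gives 9>8; P3→X gives 8>4]
(C,R,X): not NE [P3→Y gives 12>9]
(C,R,Y): not NE [P1→D gives 9>3]
(C,S,X): not NE [P1→D gives 6>3; P2→R gives 8>2; P3→Y gives 9>8]
(C,S,Y): not NE [P1→B gives 8>4; P2→R gives 9>3]
(D,P,X): not NE [P1→C gives 9>2; P2→Q gives 7>4]
(D,P,Y): not NE [P1→A gives 9>4; P2→Q gives 8>2]
(D,Q,X): not NE [P1→B gives 11>9; P3→Y gives 8>6]
(D,Q,Y): not NE [P1→A gives 5>1]
(D,R,X): not NE [P2→Q gives 7>3; P3→Y gives 8>6]
(D,R,Y): not NE [P2→Q gives 8>4]
(D,S,X): not NE [P2→Q gives 7>6]
(D,S,Y): not NE [P1→B gives 8>1; P2→Q gives 8>3; P3→X gives 5>0]

NE set: (B,Q,X)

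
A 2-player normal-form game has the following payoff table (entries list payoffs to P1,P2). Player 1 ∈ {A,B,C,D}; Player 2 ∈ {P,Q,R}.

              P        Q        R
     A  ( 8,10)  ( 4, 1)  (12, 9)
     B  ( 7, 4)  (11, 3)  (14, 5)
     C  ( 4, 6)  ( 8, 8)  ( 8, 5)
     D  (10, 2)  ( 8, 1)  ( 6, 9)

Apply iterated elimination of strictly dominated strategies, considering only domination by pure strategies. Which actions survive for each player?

Remaining: P1:{A,B,D} P2:{P,R}

P1 drop C (B beats it: P:7>4 Q:11>8 R:14>8)
P2 drop Q (P beats it: A:10>1 B:4>3 D:2>1)
P1→{A,B,D} P2→{P,R}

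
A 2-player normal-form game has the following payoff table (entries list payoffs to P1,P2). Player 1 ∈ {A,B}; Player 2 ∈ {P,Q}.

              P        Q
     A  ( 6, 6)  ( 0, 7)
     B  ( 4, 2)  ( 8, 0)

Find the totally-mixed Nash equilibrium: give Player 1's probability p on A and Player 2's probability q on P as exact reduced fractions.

P1 indiff ⇒ q·6+(1-q)·0 = q·4+(1-q)·8 ⇒ q(2) = (1-q)(8) ⇒ q = 4/5
P2 indiff ⇒ p·6+(1-p)·2 = p·7+(1-p)·0 ⇒ p(-1) = (1-p)(-2) ⇒ p = 2/3

P1 mixes 2/3 on A; P2 mixes 4/5 on P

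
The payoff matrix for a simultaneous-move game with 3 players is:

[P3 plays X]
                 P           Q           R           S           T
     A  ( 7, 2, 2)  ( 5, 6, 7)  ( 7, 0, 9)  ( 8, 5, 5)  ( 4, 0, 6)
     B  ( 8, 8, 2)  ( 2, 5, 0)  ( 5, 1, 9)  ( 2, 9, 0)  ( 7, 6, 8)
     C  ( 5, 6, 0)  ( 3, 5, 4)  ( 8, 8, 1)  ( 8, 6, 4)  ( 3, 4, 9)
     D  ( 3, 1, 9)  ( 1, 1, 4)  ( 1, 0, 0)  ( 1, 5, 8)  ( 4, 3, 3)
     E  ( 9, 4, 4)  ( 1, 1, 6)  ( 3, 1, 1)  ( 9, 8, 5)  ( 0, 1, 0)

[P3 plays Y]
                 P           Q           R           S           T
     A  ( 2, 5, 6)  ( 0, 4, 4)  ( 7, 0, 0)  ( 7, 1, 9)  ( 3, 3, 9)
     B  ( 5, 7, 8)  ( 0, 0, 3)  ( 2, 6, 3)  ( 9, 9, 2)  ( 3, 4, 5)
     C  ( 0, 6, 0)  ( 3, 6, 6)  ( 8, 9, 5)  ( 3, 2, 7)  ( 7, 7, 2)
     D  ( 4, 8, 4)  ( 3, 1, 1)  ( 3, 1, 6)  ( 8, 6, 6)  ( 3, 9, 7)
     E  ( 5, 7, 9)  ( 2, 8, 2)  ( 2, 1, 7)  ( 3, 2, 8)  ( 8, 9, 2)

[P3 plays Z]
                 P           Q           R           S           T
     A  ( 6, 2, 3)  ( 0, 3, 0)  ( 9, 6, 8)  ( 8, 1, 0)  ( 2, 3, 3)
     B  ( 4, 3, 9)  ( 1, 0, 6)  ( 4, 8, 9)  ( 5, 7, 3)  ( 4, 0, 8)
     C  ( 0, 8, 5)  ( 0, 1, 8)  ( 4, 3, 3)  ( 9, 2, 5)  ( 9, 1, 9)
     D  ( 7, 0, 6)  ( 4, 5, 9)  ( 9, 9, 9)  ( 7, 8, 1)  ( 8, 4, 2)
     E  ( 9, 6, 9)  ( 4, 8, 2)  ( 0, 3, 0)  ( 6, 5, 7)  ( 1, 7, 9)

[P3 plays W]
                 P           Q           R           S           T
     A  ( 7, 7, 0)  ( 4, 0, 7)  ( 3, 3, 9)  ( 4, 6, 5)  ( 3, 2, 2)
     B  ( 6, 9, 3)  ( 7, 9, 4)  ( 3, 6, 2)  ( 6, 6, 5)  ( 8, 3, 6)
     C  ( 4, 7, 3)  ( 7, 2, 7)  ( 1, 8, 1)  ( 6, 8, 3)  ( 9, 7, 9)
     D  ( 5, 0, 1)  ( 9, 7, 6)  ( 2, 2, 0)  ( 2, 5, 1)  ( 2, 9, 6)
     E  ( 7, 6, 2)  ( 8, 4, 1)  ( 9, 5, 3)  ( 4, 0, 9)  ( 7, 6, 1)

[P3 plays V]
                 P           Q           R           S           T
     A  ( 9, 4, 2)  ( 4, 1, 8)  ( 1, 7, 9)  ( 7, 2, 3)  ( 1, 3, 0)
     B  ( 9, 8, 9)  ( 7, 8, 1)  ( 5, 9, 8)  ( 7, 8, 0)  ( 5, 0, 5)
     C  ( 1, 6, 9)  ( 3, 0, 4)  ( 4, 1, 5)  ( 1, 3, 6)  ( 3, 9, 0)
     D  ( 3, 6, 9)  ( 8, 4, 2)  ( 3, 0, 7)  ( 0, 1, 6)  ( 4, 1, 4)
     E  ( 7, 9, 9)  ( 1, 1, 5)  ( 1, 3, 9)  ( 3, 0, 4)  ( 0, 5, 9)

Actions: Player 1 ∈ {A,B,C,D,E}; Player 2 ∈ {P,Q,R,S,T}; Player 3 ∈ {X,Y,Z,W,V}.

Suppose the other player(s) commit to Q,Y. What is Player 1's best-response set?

argmax u_1 = {C,D}

u_1(A vs Q,Y) = 0
u_1(B vs Q,Y) = 0
u_1(C vs Q,Y) = 3
u_1(D vs Q,Y) = 3
u_1(E vs Q,Y) = 2
max payoff 3 at {C,D}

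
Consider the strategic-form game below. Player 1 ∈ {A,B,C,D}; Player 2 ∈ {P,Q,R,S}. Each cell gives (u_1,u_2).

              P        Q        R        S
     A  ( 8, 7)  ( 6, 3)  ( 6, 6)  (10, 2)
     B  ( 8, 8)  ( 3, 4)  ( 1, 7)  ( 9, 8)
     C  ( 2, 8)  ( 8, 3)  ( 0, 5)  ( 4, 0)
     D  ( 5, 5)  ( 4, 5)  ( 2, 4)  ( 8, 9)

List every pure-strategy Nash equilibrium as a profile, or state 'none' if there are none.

(A,P): NE
(A,Q): not NE [P1→C gives 8>6; P2→P gives 7>3]
(A,R): not NE [P2→P gives 7>6]
(A,S): not NE [P2→P gives 7>2]
(B,P): NE
(B,Q): not NE [P1→C gives 8>3; P2→S gives 8>4]
(B,R): not NE [P1→A gives 6>1; P2→S gives 8>7]
(B,S): not NE [P1→A gives 10>9]
(C,P): not NE [P1→B gives 8>2]
(C,Q): not NE [P2→P gives 8>3]
(C,R): not NE [P1→A gives 6>0; P2→P gives 8>5]
(C,S): not NE [P1→A gives 10>4; P2→P gives 8>0]
(D,P): not NE [P1→B gives 8>5; P2→S gives 9>5]
(D,Q): not NE [P1→C gives 8>4; P2→S gives 9>5]
(D,R): not NE [P1→A gives 6>2; P2→S gives 9>4]
(D,S): not NE [P1→A gives 10>8]

Nash profiles: (A,P), (B,P)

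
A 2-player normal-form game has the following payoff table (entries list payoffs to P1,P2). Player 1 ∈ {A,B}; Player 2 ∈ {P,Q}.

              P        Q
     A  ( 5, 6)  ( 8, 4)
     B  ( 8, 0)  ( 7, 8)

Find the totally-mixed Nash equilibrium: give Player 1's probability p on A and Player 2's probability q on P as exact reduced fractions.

P1 indiff ⇒ q·5+(1-q)·8 = q·8+(1-q)·7 ⇒ q(-3) = (1-q)(-1) ⇒ q = 1/4
P2 indiff ⇒ p·6+(1-p)·0 = p·4+(1-p)·8 ⇒ p(2) = (1-p)(8) ⇒ p = 4/5

p=4/5, q=1/4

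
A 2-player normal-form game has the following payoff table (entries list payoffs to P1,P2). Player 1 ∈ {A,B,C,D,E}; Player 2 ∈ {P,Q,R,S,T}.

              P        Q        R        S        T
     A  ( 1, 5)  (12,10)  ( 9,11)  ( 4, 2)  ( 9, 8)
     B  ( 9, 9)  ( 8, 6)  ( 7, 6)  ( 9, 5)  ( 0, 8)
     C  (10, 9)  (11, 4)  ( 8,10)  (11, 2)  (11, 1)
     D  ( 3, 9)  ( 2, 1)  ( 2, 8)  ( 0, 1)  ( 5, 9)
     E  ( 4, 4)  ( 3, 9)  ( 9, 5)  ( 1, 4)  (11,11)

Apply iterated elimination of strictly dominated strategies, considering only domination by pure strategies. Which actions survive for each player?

P1 drop B (C beats it: P:10>9 Q:11>8 R:8>7 S:11>9 T:11>0)
P1 drop D (C beats it: P:10>3 Q:11>2 R:8>2 S:11>0 T:11>5)
P2 drop P (R beats it: A:11>5 C:10>9 E:5>4)
P2 drop S (Q beats it: A:10>2 C:4>2 E:9>4)
P1→{A,C,E} P2→{Q,R,T}

IESDS → P1:{A,C,E} P2:{Q,R,T}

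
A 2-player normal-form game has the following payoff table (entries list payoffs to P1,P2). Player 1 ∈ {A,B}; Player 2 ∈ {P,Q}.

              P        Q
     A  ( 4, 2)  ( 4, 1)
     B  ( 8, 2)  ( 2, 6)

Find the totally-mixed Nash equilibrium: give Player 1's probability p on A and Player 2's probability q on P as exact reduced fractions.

(p,q) = (4/5, 1/3)

P1 indiff ⇒ q·4+(1-q)·4 = q·8+(1-q)·2 ⇒ q(-4) = (1-q)(-2) ⇒ q = 1/3
P2 indiff ⇒ p·2+(1-p)·2 = p·1+(1-p)·6 ⇒ p(1) = (1-p)(4) ⇒ p = 4/5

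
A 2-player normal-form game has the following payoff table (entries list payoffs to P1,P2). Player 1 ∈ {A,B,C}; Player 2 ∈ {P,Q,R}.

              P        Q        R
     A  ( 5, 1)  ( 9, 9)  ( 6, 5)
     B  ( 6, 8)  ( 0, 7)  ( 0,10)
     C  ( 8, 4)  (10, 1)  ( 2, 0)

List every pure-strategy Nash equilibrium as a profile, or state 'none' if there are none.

PSNE = {(C,P)}

(A,P): not NE [P1→C gives 8>5; P2→Q gives 9>1]
(A,Q): not NE [P1→C gives 10>9]
(A,R): not NE [P2→Q gives 9>5]
(B,P): not NE [P1→C gives 8>6; P2→R gives 10>8]
(B,Q): not NE [P1→C gives 10>0; P2→R gives 10>7]
(B,R): not NE [P1→A gives 6>0]
(C,P): NE
(C,Q): not NE [P2→P gives 4>1]
(C,R): not NE [P1→A gives 6>2; P2→P gives 4>0]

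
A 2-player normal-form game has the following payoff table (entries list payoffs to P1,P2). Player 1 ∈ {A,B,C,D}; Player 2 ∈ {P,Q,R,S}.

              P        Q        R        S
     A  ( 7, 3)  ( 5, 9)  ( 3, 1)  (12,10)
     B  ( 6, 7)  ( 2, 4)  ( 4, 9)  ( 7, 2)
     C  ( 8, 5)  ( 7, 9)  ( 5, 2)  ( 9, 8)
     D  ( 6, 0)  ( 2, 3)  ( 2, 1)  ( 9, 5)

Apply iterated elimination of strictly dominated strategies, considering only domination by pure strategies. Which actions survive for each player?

P1 drop B (C beats it: P:8>6 Q:7>2 R:5>4 S:9>7)
P1 drop D (A beats it: P:7>6 Q:5>2 R:3>2 S:12>9)
P2 drop P (Q beats it: A:9>3 C:9>5)
P2 drop R (Q beats it: A:9>1 C:9>2)
P1→{A,C} P2→{Q,S}

Survivors P1:{A,C} P2:{Q,S}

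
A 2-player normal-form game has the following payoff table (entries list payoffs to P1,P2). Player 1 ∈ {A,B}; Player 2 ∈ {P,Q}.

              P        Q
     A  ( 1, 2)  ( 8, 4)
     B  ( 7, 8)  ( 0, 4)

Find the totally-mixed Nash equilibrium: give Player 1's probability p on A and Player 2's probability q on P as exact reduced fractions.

P1 indiff ⇒ q·1+(1-q)·8 = q·7+(1-q)·0 ⇒ q(-6) = (1-q)(-8) ⇒ q = 4/7
P2 indiff ⇒ p·2+(1-p)·8 = p·4+(1-p)·4 ⇒ p(-2) = (1-p)(-4) ⇒ p = 2/3

(p,q) = (2/3, 4/7)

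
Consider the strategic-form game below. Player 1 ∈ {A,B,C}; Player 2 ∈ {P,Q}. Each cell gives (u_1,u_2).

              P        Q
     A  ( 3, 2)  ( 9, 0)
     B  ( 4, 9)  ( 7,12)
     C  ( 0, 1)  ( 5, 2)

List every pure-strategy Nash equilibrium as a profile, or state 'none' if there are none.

Equilibria: none

(A,P): not NE [P1→B gives 4>3]
(A,Q): not NE [P2→P gives 2>0]
(B,P): not NE [P2→Q gives 12>9]
(B,Q): not NE [P1→A gives 9>7]
(C,P): not NE [P1→B gives 4>0; P2→Q gives 2>1]
(C,Q): not NE [P1→A gives 9>5]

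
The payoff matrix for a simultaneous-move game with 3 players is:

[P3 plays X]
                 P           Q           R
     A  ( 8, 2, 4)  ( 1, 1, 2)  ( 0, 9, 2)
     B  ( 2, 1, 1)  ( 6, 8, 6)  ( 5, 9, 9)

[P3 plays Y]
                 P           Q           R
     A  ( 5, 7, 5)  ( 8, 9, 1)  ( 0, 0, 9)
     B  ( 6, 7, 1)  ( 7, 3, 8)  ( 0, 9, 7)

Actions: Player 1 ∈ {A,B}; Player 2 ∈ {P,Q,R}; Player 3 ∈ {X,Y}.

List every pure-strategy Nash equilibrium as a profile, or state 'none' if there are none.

(A,P,X): not NE [P2→R gives 9>2; P3→Y gives 5>4]
(A,P,Y): not NE [P1→B gives 6>5; P2→Q gives 9>7]
(A,Q,X): not NE [P1→B gives 6>1; P2→R gives 9>1]
(A,Q,Y): not NE [P3→X gives 2>1]
(A,R,X): not NE [P1→B gives 5>0; P3→Y gives 9>2]
(A,R,Y): not NE [P2→Q gives 9>0]
(B,P,X): not NE [P1→A gives 8>2; P2→R gives 9>1]
(B,P,Y): not NE [P2→R gives 9>7]
(B,Q,X): not NE [P2→R gives 9>8; P3→Y gives 8>6]
(B,Q,Y): not NE [P1→A gives 8>7; P2→R gives 9>3]
(B,R,X): NE
(B,R,Y): not NE [P3→X gives 9>7]

NE set: (B,R,X)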